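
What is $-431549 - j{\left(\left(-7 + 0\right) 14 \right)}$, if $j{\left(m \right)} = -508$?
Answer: $-431041$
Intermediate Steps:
$-431549 - j{\left(\left(-7 + 0\right) 14 \right)} = -431549 - -508 = -431549 + 508 = -431041$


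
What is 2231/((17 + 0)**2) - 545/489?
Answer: 933454/141321 ≈ 6.6052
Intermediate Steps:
2231/((17 + 0)**2) - 545/489 = 2231/(17**2) - 545*1/489 = 2231/289 - 545/489 = 933454/141321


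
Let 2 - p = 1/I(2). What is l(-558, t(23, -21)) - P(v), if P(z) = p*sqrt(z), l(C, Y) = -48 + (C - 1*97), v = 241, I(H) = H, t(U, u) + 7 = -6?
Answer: -703 - 3*sqrt(241)/2 ≈ -726.29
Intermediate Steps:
t(U, u) = -13 (t(U, u) = -7 - 6 = -13)
l(C, Y) = -145 + C (l(C, Y) = -48 + (C - 97) = -48 + (-97 + C) = -145 + C)
p = 3/2 (p = 2 - 1/2 = 3/2 ≈ 1.5000)
P(z) = 3*sqrt(z)/2
l(-558, t(23, -21)) - P(v) = (-145 - 558) - 3*sqrt(241)/2 = -703 - 3*sqrt(241)/2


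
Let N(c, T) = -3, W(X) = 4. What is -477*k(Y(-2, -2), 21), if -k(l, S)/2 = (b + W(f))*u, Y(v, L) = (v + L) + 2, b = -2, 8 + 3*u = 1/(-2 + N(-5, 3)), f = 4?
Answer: -26076/5 ≈ -5215.2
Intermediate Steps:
u = -41/15 (u = -8/3 + 1/(3*(-2 - 3)) = -8/3 + (1/3)/(-5) = -8/3 + (1/3)*(-1/5) = -8/3 - 1/15 = -41/15 ≈ -2.7333)
Y(v, L) = 2 + L + v (Y(v, L) = (L + v) + 2 = 2 + L + v)
k(l, S) = 164/15 (k(l, S) = -2*(-2 + 4)*(-41)/15 = -4*(-41)/15 = -2*(-82/15) = 164/15)
-477*k(Y(-2, -2), 21) = -477*164/15 = -26076/5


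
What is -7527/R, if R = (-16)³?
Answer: 7527/4096 ≈ 1.8376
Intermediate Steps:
R = -4096
-7527/R = -7527/(-4096) = -7527*(-1/4096) = 7527/4096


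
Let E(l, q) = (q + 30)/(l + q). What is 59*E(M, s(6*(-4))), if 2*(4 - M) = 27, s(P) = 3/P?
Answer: -14101/77 ≈ -183.13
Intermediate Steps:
M = -19/2 (M = 4 - ½*27 = 4 - 27/2 = -19/2 ≈ -9.5000)
E(l, q) = (30 + q)/(l + q)
59*E(M, s(6*(-4))) = 59*((30 + 3/((6*(-4))))/(-19/2 + 3/((6*(-4))))) = 59*((30 + 3/(-24))/(-19/2 + 3/(-24))) = 59*((30 + 3*(-1/24))/(-19/2 + 3*(-1/24))) = 59*((30 - ⅛)/(-19/2 - ⅛)) = 59*((239/8)/(-77/8)) = 59*(-8/77*239/8) = 59*(-239/77) = -14101/77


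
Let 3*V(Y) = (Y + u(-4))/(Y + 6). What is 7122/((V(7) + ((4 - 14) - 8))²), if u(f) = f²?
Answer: 10832562/461041 ≈ 23.496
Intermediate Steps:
V(Y) = (16 + Y)/(3*(6 + Y)) (V(Y) = ((Y + (-4)²)/(Y + 6))/3 = ((Y + 16)/(6 + Y))/3 = ((16 + Y)/(6 + Y))/3 = (16 + Y)/(3*(6 + Y)))
7122/((V(7) + ((4 - 14) - 8))²) = 7122/(((16 + 7)/(3*(6 + 7)) + ((4 - 14) - 8))²) = 7122/(((⅓)*23/13 + (-10 - 8))²) = 7122/(((⅓)*(1/13)*23 - 18)²) = 7122/((23/39 - 18)²) = 7122/((-679/39)²) = 7122/(461041/1521) = 7122*(1521/461041) = 10832562/461041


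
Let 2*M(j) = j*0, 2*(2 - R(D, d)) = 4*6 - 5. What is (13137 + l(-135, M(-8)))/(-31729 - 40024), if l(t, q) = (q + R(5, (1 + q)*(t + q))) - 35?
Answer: -26189/143506 ≈ -0.18249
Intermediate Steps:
R(D, d) = -15/2 (R(D, d) = 2 - (4*6 - 5)/2 = 2 - (24 - 5)/2 = 2 - 1/2*19 = 2 - 19/2 = -15/2)
M(j) = 0 (M(j) = (j*0)/2 = (1/2)*0 = 0)
l(t, q) = -85/2 + q (l(t, q) = (q - 15/2) - 35 = (-15/2 + q) - 35 = -85/2 + q)
(13137 + l(-135, M(-8)))/(-31729 - 40024) = (13137 + (-85/2 + 0))/(-31729 - 40024) = (13137 - 85/2)/(-71753) = (26189/2)*(-1/71753) = -26189/143506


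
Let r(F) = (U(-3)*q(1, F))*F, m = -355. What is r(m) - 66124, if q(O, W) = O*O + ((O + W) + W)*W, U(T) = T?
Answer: 267990116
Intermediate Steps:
q(O, W) = O² + W*(O + 2*W) (q(O, W) = O² + (O + 2*W)*W = O² + W*(O + 2*W))
r(F) = F*(-3 - 6*F² - 3*F) (r(F) = (-3*(1² + 2*F² + 1*F))*F = (-3*(1 + 2*F² + F))*F = (-3*(1 + F + 2*F²))*F = (-3 - 6*F² - 3*F)*F = F*(-3 - 6*F² - 3*F))
r(m) - 66124 = -3*(-355)*(1 - 355 + 2*(-355)²) - 66124 = -3*(-355)*(1 - 355 + 2*126025) - 66124 = -3*(-355)*(1 - 355 + 252050) - 66124 = -3*(-355)*251696 - 66124 = 268056240 - 66124 = 267990116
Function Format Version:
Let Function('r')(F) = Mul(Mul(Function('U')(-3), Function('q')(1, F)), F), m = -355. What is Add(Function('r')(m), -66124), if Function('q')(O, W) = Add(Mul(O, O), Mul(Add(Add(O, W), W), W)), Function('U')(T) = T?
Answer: 267990116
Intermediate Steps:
Function('q')(O, W) = Add(Pow(O, 2), Mul(W, Add(O, Mul(2, W)))) (Function('q')(O, W) = Add(Pow(O, 2), Mul(Add(O, Mul(2, W)), W)) = Add(Pow(O, 2), Mul(W, Add(O, Mul(2, W)))))
Function('r')(F) = Mul(F, Add(-3, Mul(-6, Pow(F, 2)), Mul(-3, F))) (Function('r')(F) = Mul(Mul(-3, Add(Pow(1, 2), Mul(2, Pow(F, 2)), Mul(1, F))), F) = Mul(Mul(-3, Add(1, Mul(2, Pow(F, 2)), F)), F) = Mul(Mul(-3, Add(1, F, Mul(2, Pow(F, 2)))), F) = Mul(Add(-3, Mul(-6, Pow(F, 2)), Mul(-3, F)), F) = Mul(F, Add(-3, Mul(-6, Pow(F, 2)), Mul(-3, F))))
Add(Function('r')(m), -66124) = Add(Mul(-3, -355, Add(1, -355, Mul(2, Pow(-355, 2)))), -66124) = Add(Mul(-3, -355, Add(1, -355, Mul(2, 126025))), -66124) = Add(Mul(-3, -355, Add(1, -355, 252050)), -66124) = Add(Mul(-3, -355, 251696), -66124) = Add(268056240, -66124) = 267990116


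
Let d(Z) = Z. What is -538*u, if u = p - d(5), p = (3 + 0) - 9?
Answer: 5918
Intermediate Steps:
p = -6 (p = 3 - 9 = -6)
u = -11 (u = -6 - 1*5 = -6 - 5 = -11)
-538*u = -538*(-11) = 5918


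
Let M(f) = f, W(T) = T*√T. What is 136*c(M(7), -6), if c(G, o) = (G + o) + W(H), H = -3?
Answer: 136 - 408*I*√3 ≈ 136.0 - 706.68*I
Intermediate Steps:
W(T) = T^(3/2)
c(G, o) = G + o - 3*I*√3 (c(G, o) = (G + o) + (-3)^(3/2) = (G + o) - 3*I*√3 = G + o - 3*I*√3)
136*c(M(7), -6) = 136*(7 - 6 - 3*I*√3) = 136*(1 - 3*I*√3) = 136 - 408*I*√3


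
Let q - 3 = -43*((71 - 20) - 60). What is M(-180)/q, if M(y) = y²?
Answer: 1080/13 ≈ 83.077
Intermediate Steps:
q = 390 (q = 3 - 43*((71 - 20) - 60) = 3 - 43*(51 - 60) = 3 - 43*(-9) = 3 + 387 = 390)
M(-180)/q = (-180)²/390 = 32400*(1/390) = 1080/13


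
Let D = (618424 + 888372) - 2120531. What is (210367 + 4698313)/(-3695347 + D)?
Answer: -2454340/2154541 ≈ -1.1391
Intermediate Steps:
D = -613735 (D = 1506796 - 2120531 = -613735)
(210367 + 4698313)/(-3695347 + D) = (210367 + 4698313)/(-3695347 - 613735) = 4908680/(-4309082) = 4908680*(-1/4309082) = -2454340/2154541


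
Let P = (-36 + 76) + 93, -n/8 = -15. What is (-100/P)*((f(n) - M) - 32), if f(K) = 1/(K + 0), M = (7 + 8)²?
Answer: 154195/798 ≈ 193.23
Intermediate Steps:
M = 225 (M = 15² = 225)
n = 120 (n = -8*(-15) = 120)
f(K) = 1/K
P = 133 (P = 40 + 93 = 133)
(-100/P)*((f(n) - M) - 32) = (-100/133)*((1/120 - 1*225) - 32) = (-100*1/133)*((1/120 - 225) - 32) = -100*(-26999/120 - 32)/133 = -100/133*(-30839/120) = 154195/798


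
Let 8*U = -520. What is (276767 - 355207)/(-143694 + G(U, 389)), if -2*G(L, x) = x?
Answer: 156880/287777 ≈ 0.54514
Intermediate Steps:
U = -65 (U = (⅛)*(-520) = -65)
G(L, x) = -x/2
(276767 - 355207)/(-143694 + G(U, 389)) = (276767 - 355207)/(-143694 - ½*389) = -78440/(-143694 - 389/2) = -78440/(-287777/2) = -78440*(-2/287777) = 156880/287777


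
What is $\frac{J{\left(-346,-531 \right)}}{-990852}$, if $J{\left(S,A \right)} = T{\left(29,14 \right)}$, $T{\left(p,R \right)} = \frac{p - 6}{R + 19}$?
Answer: $- \frac{23}{32698116} \approx -7.034 \cdot 10^{-7}$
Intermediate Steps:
$T{\left(p,R \right)} = \frac{-6 + p}{19 + R}$
$J{\left(S,A \right)} = \frac{23}{33}$ ($J{\left(S,A \right)} = \frac{-6 + 29}{19 + 14} = \frac{1}{33} \cdot 23 = \frac{23}{33}$)
$\frac{J{\left(-346,-531 \right)}}{-990852} = \frac{23}{33 \left(-990852\right)} = \frac{23}{33} \left(- \frac{1}{990852}\right) = - \frac{23}{32698116}$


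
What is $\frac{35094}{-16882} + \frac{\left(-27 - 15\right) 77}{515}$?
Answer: $- \frac{36334899}{4347115} \approx -8.3584$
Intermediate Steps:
$\frac{35094}{-16882} + \frac{\left(-27 - 15\right) 77}{515} = 35094 \left(- \frac{1}{16882}\right) + \left(-42\right) 77 \cdot \frac{1}{515} = - \frac{17547}{8441} - \frac{3234}{515} = - \frac{36334899}{4347115}$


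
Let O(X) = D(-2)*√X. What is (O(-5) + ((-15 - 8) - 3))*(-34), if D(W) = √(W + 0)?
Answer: 884 + 34*√10 ≈ 991.52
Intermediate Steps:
D(W) = √W
O(X) = I*√2*√X (O(X) = √(-2)*√X = (I*√2)*√X = I*√2*√X)
(O(-5) + ((-15 - 8) - 3))*(-34) = (I*√2*√(-5) + ((-15 - 8) - 3))*(-34) = (I*√2*(I*√5) + (-23 - 3))*(-34) = (-√10 - 26)*(-34) = (-26 - √10)*(-34) = 884 + 34*√10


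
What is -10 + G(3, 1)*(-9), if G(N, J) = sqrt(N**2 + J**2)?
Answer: -10 - 9*sqrt(10) ≈ -38.461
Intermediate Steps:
G(N, J) = sqrt(J**2 + N**2)
-10 + G(3, 1)*(-9) = -10 + sqrt(1**2 + 3**2)*(-9) = -10 + sqrt(1 + 9)*(-9) = -10 + sqrt(10)*(-9) = -10 - 9*sqrt(10)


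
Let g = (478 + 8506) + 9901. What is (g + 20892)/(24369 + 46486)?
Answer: 39777/70855 ≈ 0.56139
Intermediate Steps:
g = 18885 (g = 8984 + 9901 = 18885)
(g + 20892)/(24369 + 46486) = (18885 + 20892)/(24369 + 46486) = 39777/70855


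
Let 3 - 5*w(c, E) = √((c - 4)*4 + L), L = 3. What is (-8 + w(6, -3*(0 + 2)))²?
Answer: (37 + √11)²/25 ≈ 65.017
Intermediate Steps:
w(c, E) = ⅗ - √(-13 + 4*c)/5 (w(c, E) = ⅗ - √((c - 4)*4 + 3)/5 = ⅗ - √((-4 + c)*4 + 3)/5 = ⅗ - √((-16 + 4*c) + 3)/5 = ⅗ - √(-13 + 4*c)/5)
(-8 + w(6, -3*(0 + 2)))² = (-8 + (⅗ - √(-13 + 4*6)/5))² = (-8 + (⅗ - √(-13 + 24)/5))² = (-8 + (⅗ - √11/5))² = (-37/5 - √11/5)²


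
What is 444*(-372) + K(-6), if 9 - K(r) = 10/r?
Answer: -495472/3 ≈ -1.6516e+5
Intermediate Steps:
K(r) = 9 - 10/r
444*(-372) + K(-6) = 444*(-372) + (9 - 10/(-6)) = -165168 + (9 - 10*(-1/6)) = -165168 + (9 + 5/3) = -165168 + 32/3 = -495472/3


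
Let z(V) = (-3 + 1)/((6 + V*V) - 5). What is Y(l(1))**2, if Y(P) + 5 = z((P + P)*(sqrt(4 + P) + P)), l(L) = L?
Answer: 496381/18605 - 2016*sqrt(5)/3721 ≈ 25.469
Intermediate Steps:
z(V) = -2/(1 + V**2) (z(V) = -2/((6 + V**2) - 5) = -2/(1 + V**2))
Y(P) = -5 - 2/(1 + 4*P**2*(P + sqrt(4 + P))**2) (Y(P) = -5 - 2/(1 + ((P + P)*(sqrt(4 + P) + P))**2) = -5 - 2/(1 + ((2*P)*(P + sqrt(4 + P)))**2) = -5 - 2/(1 + (2*P*(P + sqrt(4 + P)))**2) = -5 - 2/(1 + 4*P**2*(P + sqrt(4 + P))**2))
Y(l(1))**2 = (-5 - 2/(1 + 4*1**2*(1 + sqrt(4 + 1))**2))**2 = (-5 - 2/(1 + 4*1*(1 + sqrt(5))**2))**2 = (-5 - 2/(1 + 4*(1 + sqrt(5))**2))**2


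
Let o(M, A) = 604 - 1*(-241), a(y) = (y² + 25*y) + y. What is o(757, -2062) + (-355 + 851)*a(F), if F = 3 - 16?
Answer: -82979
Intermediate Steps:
F = -13
a(y) = y² + 26*y
o(M, A) = 845 (o(M, A) = 604 + 241 = 845)
o(757, -2062) + (-355 + 851)*a(F) = 845 + (-355 + 851)*(-13*(26 - 13)) = 845 + 496*(-13*13) = 845 + 496*(-169) = 845 - 83824 = -82979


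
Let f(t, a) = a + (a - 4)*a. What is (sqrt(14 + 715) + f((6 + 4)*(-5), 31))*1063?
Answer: 951385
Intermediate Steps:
f(t, a) = a + a*(-4 + a) (f(t, a) = a + (-4 + a)*a = a + a*(-4 + a))
(sqrt(14 + 715) + f((6 + 4)*(-5), 31))*1063 = (sqrt(14 + 715) + 31*(-3 + 31))*1063 = (sqrt(729) + 31*28)*1063 = (27 + 868)*1063 = 895*1063 = 951385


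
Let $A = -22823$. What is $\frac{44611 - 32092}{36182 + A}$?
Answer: $\frac{4173}{4453} \approx 0.93712$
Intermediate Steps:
$\frac{44611 - 32092}{36182 + A} = \frac{44611 - 32092}{36182 - 22823} = \frac{12519}{13359} = 12519 \cdot \frac{1}{13359} = \frac{4173}{4453}$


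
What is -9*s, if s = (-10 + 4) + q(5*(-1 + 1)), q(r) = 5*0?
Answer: 54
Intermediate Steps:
q(r) = 0
s = -6 (s = (-10 + 4) + 0 = -6 + 0 = -6)
-9*s = -9*(-6) = 54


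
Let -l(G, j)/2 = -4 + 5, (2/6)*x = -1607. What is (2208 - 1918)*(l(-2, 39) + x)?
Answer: -1398670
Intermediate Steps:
x = -4821 (x = 3*(-1607) = -4821)
l(G, j) = -2 (l(G, j) = -2*(-4 + 5) = -2*1 = -2)
(2208 - 1918)*(l(-2, 39) + x) = (2208 - 1918)*(-2 - 4821) = 290*(-4823) = -1398670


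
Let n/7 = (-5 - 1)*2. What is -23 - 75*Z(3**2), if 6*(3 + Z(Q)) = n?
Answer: 1252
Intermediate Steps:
n = -84 (n = 7*((-5 - 1)*2) = 7*(-6*2) = 7*(-12) = -84)
Z(Q) = -17 (Z(Q) = -3 + (1/6)*(-84) = -3 - 14 = -17)
-23 - 75*Z(3**2) = -23 - 75*(-17) = -23 + 1275 = 1252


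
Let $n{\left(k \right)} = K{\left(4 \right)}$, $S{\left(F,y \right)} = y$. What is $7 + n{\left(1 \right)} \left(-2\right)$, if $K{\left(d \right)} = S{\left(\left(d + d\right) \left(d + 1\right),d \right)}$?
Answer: $-1$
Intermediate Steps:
$K{\left(d \right)} = d$
$n{\left(k \right)} = 4$
$7 + n{\left(1 \right)} \left(-2\right) = 7 + 4 \left(-2\right) = 7 - 8 = -1$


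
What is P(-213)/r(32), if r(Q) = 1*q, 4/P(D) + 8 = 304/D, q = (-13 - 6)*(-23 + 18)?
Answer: -213/47690 ≈ -0.0044663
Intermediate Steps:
q = 95 (q = -19*(-5) = 95)
P(D) = 4/(-8 + 304/D)
r(Q) = 95 (r(Q) = 1*95 = 95)
P(-213)/r(32) = -1*(-213)/(-76 + 2*(-213))/95 = -1*(-213)/(-76 - 426)*(1/95) = -1*(-213)/(-502)*(1/95) = -1*(-213)*(-1/502)*(1/95) = -213/502*1/95 = -213/47690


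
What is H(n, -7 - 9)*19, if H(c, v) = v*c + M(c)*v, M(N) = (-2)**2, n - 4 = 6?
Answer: -4256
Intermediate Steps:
n = 10 (n = 4 + 6 = 10)
M(N) = 4
H(c, v) = 4*v + c*v (H(c, v) = v*c + 4*v = c*v + 4*v = 4*v + c*v)
H(n, -7 - 9)*19 = ((-7 - 9)*(4 + 10))*19 = -16*14*19 = -224*19 = -4256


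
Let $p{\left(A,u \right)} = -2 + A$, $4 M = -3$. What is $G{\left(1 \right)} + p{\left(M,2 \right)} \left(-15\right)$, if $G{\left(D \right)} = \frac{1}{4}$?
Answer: $\frac{83}{2} \approx 41.5$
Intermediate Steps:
$M = - \frac{3}{4}$ ($M = \frac{1}{4} \left(-3\right) = - \frac{3}{4} \approx -0.75$)
$G{\left(D \right)} = \frac{1}{4}$
$G{\left(1 \right)} + p{\left(M,2 \right)} \left(-15\right) = \frac{1}{4} + \left(-2 - \frac{3}{4}\right) \left(-15\right) = \frac{1}{4} - - \frac{165}{4} = \frac{1}{4} + \frac{165}{4} = \frac{83}{2}$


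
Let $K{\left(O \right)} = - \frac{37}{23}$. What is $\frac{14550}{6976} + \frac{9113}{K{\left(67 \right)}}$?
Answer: $- \frac{730812137}{129056} \approx -5662.8$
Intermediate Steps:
$K{\left(O \right)} = - \frac{37}{23}$ ($K{\left(O \right)} = \left(-37\right) \frac{1}{23} = - \frac{37}{23}$)
$\frac{14550}{6976} + \frac{9113}{K{\left(67 \right)}} = \frac{14550}{6976} + \frac{9113}{- \frac{37}{23}} = 14550 \cdot \frac{1}{6976} + 9113 \left(- \frac{23}{37}\right) = \frac{7275}{3488} - \frac{209599}{37} = - \frac{730812137}{129056}$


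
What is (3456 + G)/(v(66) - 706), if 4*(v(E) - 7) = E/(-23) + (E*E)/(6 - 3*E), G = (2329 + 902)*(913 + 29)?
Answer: -1495089792/346111 ≈ -4319.7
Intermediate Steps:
G = 3043602 (G = 3231*942 = 3043602)
v(E) = 7 - E/92 + E**2/(4*(6 - 3*E)) (v(E) = 7 + (E/(-23) + (E*E)/(6 - 3*E))/4 = 7 + (E*(-1/23) + E**2/(6 - 3*E))/4 = 7 + (-E/23 + E**2/(6 - 3*E))/4 = 7 + (-E/92 + E**2/(4*(6 - 3*E))) = 7 - E/92 + E**2/(4*(6 - 3*E)))
(3456 + G)/(v(66) - 706) = (3456 + 3043602)/((-1932 - 13*66**2 + 969*66)/(138*(-2 + 66)) - 706) = 3047058/((1/138)*(-1932 - 13*4356 + 63954)/64 - 706) = 3047058/((1/138)*(1/64)*(-1932 - 56628 + 63954) - 706) = 3047058/((1/138)*(1/64)*5394 - 706) = 3047058/(899/1472 - 706) = 3047058/(-1038333/1472) = 3047058*(-1472/1038333) = -1495089792/346111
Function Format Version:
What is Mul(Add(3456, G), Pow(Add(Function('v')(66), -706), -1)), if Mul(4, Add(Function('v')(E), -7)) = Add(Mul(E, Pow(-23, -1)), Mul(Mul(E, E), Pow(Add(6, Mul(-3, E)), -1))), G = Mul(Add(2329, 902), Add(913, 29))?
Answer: Rational(-1495089792, 346111) ≈ -4319.7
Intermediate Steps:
G = 3043602 (G = Mul(3231, 942) = 3043602)
Function('v')(E) = Add(7, Mul(Rational(-1, 92), E), Mul(Rational(1, 4), Pow(E, 2), Pow(Add(6, Mul(-3, E)), -1))) (Function('v')(E) = Add(7, Mul(Rational(1, 4), Add(Mul(E, Pow(-23, -1)), Mul(Mul(E, E), Pow(Add(6, Mul(-3, E)), -1))))) = Add(7, Mul(Rational(1, 4), Add(Mul(E, Rational(-1, 23)), Mul(Pow(E, 2), Pow(Add(6, Mul(-3, E)), -1))))) = Add(7, Mul(Rational(1, 4), Add(Mul(Rational(-1, 23), E), Mul(Pow(E, 2), Pow(Add(6, Mul(-3, E)), -1))))) = Add(7, Add(Mul(Rational(-1, 92), E), Mul(Rational(1, 4), Pow(E, 2), Pow(Add(6, Mul(-3, E)), -1)))) = Add(7, Mul(Rational(-1, 92), E), Mul(Rational(1, 4), Pow(E, 2), Pow(Add(6, Mul(-3, E)), -1))))
Mul(Add(3456, G), Pow(Add(Function('v')(66), -706), -1)) = Mul(Add(3456, 3043602), Pow(Add(Mul(Rational(1, 138), Pow(Add(-2, 66), -1), Add(-1932, Mul(-13, Pow(66, 2)), Mul(969, 66))), -706), -1)) = Mul(3047058, Pow(Add(Mul(Rational(1, 138), Pow(64, -1), Add(-1932, Mul(-13, 4356), 63954)), -706), -1)) = Mul(3047058, Pow(Add(Mul(Rational(1, 138), Rational(1, 64), Add(-1932, -56628, 63954)), -706), -1)) = Mul(3047058, Pow(Add(Mul(Rational(1, 138), Rational(1, 64), 5394), -706), -1)) = Mul(3047058, Pow(Add(Rational(899, 1472), -706), -1)) = Mul(3047058, Pow(Rational(-1038333, 1472), -1)) = Mul(3047058, Rational(-1472, 1038333)) = Rational(-1495089792, 346111)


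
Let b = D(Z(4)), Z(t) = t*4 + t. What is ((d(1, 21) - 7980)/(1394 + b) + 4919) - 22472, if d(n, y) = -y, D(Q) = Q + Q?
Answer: -8393001/478 ≈ -17559.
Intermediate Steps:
Z(t) = 5*t (Z(t) = 4*t + t = 5*t)
D(Q) = 2*Q
b = 40 (b = 2*(5*4) = 2*20 = 40)
((d(1, 21) - 7980)/(1394 + b) + 4919) - 22472 = ((-1*21 - 7980)/(1394 + 40) + 4919) - 22472 = ((-21 - 7980)/1434 + 4919) - 22472 = (-8001*1/1434 + 4919) - 22472 = (-2667/478 + 4919) - 22472 = 2348615/478 - 22472 = -8393001/478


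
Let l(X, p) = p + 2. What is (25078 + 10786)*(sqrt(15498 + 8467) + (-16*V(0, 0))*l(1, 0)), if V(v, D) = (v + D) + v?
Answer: 35864*sqrt(23965) ≈ 5.5520e+6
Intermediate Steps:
V(v, D) = D + 2*v (V(v, D) = (D + v) + v = D + 2*v)
l(X, p) = 2 + p
(25078 + 10786)*(sqrt(15498 + 8467) + (-16*V(0, 0))*l(1, 0)) = (25078 + 10786)*(sqrt(15498 + 8467) + (-16*(0 + 2*0))*(2 + 0)) = 35864*(sqrt(23965) - 16*(0 + 0)*2) = 35864*(sqrt(23965) - 16*0*2) = 35864*(sqrt(23965) + 0*2) = 35864*(sqrt(23965) + 0) = 35864*sqrt(23965)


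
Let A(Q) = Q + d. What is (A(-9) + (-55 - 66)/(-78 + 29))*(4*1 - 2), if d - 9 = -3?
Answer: -52/49 ≈ -1.0612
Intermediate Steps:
d = 6 (d = 9 - 3 = 6)
A(Q) = 6 + Q (A(Q) = Q + 6 = 6 + Q)
(A(-9) + (-55 - 66)/(-78 + 29))*(4*1 - 2) = ((6 - 9) + (-55 - 66)/(-78 + 29))*(4*1 - 2) = (-3 - 121/(-49))*(4 - 2) = (-3 - 121*(-1/49))*2 = (-3 + 121/49)*2 = -26/49*2 = -52/49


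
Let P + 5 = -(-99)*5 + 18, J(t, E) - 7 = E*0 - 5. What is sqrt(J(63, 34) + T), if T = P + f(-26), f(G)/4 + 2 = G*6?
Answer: I*sqrt(122) ≈ 11.045*I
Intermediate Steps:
J(t, E) = 2 (J(t, E) = 7 + (E*0 - 5) = 7 + (0 - 5) = 7 - 5 = 2)
P = 508 (P = -5 + (-(-99)*5 + 18) = -5 + (-9*(-55) + 18) = -5 + (495 + 18) = -5 + 513 = 508)
f(G) = -8 + 24*G (f(G) = -8 + 4*(G*6) = -8 + 4*(6*G) = -8 + 24*G)
T = -124 (T = 508 + (-8 + 24*(-26)) = 508 + (-8 - 624) = 508 - 632 = -124)
sqrt(J(63, 34) + T) = sqrt(2 - 124) = sqrt(-122) = I*sqrt(122)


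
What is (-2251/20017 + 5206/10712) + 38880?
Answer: 4168405749655/107211052 ≈ 38880.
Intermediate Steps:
(-2251/20017 + 5206/10712) + 38880 = (-2251*1/20017 + 5206*(1/10712)) + 38880 = (-2251/20017 + 2603/5356) + 38880 = 40047895/107211052 + 38880 = 4168405749655/107211052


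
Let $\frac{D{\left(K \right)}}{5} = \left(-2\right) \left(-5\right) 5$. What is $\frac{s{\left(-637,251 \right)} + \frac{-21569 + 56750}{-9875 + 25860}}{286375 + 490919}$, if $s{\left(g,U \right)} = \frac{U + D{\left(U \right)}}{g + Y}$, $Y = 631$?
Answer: $- \frac{83843}{801615780} \approx -0.00010459$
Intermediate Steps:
$D{\left(K \right)} = 250$ ($D{\left(K \right)} = 5 \left(-2\right) \left(-5\right) 5 = 5 \cdot 10 \cdot 5 = 5 \cdot 50 = 250$)
$s{\left(g,U \right)} = \frac{250 + U}{631 + g}$ ($s{\left(g,U \right)} = \frac{U + 250}{g + 631} = \frac{250 + U}{631 + g}$)
$\frac{s{\left(-637,251 \right)} + \frac{-21569 + 56750}{-9875 + 25860}}{286375 + 490919} = \frac{\frac{250 + 251}{631 - 637} + \frac{-21569 + 56750}{-9875 + 25860}}{286375 + 490919} = \frac{\frac{1}{-6} \cdot 501 + \frac{35181}{15985}}{777294} = \left(\left(- \frac{1}{6}\right) 501 + 35181 \cdot \frac{1}{15985}\right) \frac{1}{777294} = \left(- \frac{167}{2} + \frac{35181}{15985}\right) \frac{1}{777294} = \left(- \frac{2599133}{31970}\right) \frac{1}{777294} = - \frac{83843}{801615780}$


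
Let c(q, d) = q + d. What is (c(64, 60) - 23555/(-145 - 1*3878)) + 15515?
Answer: 62939252/4023 ≈ 15645.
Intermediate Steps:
c(q, d) = d + q
(c(64, 60) - 23555/(-145 - 1*3878)) + 15515 = ((60 + 64) - 23555/(-145 - 1*3878)) + 15515 = (124 - 23555/(-145 - 3878)) + 15515 = (124 - 23555/(-4023)) + 15515 = (124 - 23555*(-1/4023)) + 15515 = (124 + 23555/4023) + 15515 = 522407/4023 + 15515 = 62939252/4023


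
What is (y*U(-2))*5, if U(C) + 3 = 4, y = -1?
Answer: -5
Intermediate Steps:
U(C) = 1 (U(C) = -3 + 4 = 1)
(y*U(-2))*5 = -1*1*5 = -1*5 = -5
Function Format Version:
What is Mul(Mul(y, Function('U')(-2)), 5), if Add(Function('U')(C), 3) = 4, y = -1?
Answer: -5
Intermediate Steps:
Function('U')(C) = 1 (Function('U')(C) = Add(-3, 4) = 1)
Mul(Mul(y, Function('U')(-2)), 5) = Mul(Mul(-1, 1), 5) = Mul(-1, 5) = -5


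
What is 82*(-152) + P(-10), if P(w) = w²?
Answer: -12364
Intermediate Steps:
82*(-152) + P(-10) = 82*(-152) + (-10)² = -12464 + 100 = -12364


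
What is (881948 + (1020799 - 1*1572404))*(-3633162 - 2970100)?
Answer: -2181341378866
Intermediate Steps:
(881948 + (1020799 - 1*1572404))*(-3633162 - 2970100) = (881948 + (1020799 - 1572404))*(-6603262) = (881948 - 551605)*(-6603262) = 330343*(-6603262) = -2181341378866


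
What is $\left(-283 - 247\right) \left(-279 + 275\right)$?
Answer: $2120$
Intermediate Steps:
$\left(-283 - 247\right) \left(-279 + 275\right) = \left(-530\right) \left(-4\right) = 2120$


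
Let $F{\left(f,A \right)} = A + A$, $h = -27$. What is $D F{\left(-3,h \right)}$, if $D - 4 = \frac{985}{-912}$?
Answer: $- \frac{23967}{152} \approx -157.68$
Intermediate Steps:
$F{\left(f,A \right)} = 2 A$
$D = \frac{2663}{912}$ ($D = 4 + \frac{985}{-912} = 4 + 985 \left(- \frac{1}{912}\right) = 4 - \frac{985}{912} = \frac{2663}{912} \approx 2.92$)
$D F{\left(-3,h \right)} = \frac{2663 \cdot 2 \left(-27\right)}{912} = \frac{2663}{912} \left(-54\right) = - \frac{23967}{152}$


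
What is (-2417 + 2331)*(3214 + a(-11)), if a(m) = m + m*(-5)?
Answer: -280188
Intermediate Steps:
a(m) = -4*m (a(m) = m - 5*m = -4*m)
(-2417 + 2331)*(3214 + a(-11)) = (-2417 + 2331)*(3214 - 4*(-11)) = -86*(3214 + 44) = -86*3258 = -280188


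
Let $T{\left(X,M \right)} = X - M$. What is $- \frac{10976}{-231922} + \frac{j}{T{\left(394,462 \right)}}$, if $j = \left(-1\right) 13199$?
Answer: $\frac{1530942423}{7885348} \approx 194.15$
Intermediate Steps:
$j = -13199$
$- \frac{10976}{-231922} + \frac{j}{T{\left(394,462 \right)}} = - \frac{10976}{-231922} - \frac{13199}{394 - 462} = \left(-10976\right) \left(- \frac{1}{231922}\right) - \frac{13199}{394 - 462} = \frac{5488}{115961} - \frac{13199}{-68} = \frac{5488}{115961} - - \frac{13199}{68} = \frac{5488}{115961} + \frac{13199}{68} = \frac{1530942423}{7885348}$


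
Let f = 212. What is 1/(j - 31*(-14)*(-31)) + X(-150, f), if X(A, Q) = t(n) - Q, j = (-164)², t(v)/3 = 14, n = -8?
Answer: -2285139/13442 ≈ -170.00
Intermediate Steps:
t(v) = 42 (t(v) = 3*14 = 42)
j = 26896
X(A, Q) = 42 - Q
1/(j - 31*(-14)*(-31)) + X(-150, f) = 1/(26896 - 31*(-14)*(-31)) + (42 - 1*212) = 1/(26896 + 434*(-31)) + (42 - 212) = 1/(26896 - 13454) - 170 = 1/13442 - 170 = -2285139/13442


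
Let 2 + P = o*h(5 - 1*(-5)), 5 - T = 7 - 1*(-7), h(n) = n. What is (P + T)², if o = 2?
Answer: 81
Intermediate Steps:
T = -9 (T = 5 - (7 - 1*(-7)) = 5 - (7 + 7) = 5 - 1*14 = 5 - 14 = -9)
P = 18 (P = -2 + 2*(5 - 1*(-5)) = -2 + 2*(5 + 5) = -2 + 2*10 = -2 + 20 = 18)
(P + T)² = (18 - 9)² = 9² = 81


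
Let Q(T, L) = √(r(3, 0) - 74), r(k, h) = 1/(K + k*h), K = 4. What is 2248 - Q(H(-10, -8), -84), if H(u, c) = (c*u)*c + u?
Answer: 2248 - I*√295/2 ≈ 2248.0 - 8.5878*I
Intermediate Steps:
H(u, c) = u + u*c² (H(u, c) = u*c² + u = u + u*c²)
r(k, h) = 1/(4 + h*k) (r(k, h) = 1/(4 + k*h) = 1/(4 + h*k))
Q(T, L) = I*√295/2 (Q(T, L) = √(1/(4 + 0*3) - 74) = √(1/(4 + 0) - 74) = √(1/4 - 74) = √(¼ - 74) = √(-295/4) = I*√295/2)
2248 - Q(H(-10, -8), -84) = 2248 - I*√295/2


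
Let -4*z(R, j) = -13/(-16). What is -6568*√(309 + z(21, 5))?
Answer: -821*√19763 ≈ -1.1542e+5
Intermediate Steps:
z(R, j) = -13/64 (z(R, j) = -(-13)/(4*(-16)) = -(-13)*(-1)/(4*16) = -¼*13/16 = -13/64)
-6568*√(309 + z(21, 5)) = -6568*√(309 - 13/64) = -821*√19763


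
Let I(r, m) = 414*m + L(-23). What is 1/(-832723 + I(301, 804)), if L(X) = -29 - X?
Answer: -1/499873 ≈ -2.0005e-6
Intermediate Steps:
I(r, m) = -6 + 414*m (I(r, m) = 414*m + (-29 - 1*(-23)) = 414*m + (-29 + 23) = 414*m - 6 = -6 + 414*m)
1/(-832723 + I(301, 804)) = 1/(-832723 + (-6 + 414*804)) = 1/(-832723 + (-6 + 332856)) = 1/(-832723 + 332850) = 1/(-499873) = -1/499873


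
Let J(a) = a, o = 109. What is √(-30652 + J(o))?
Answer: I*√30543 ≈ 174.77*I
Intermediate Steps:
√(-30652 + J(o)) = √(-30652 + 109) = √(-30543) = I*√30543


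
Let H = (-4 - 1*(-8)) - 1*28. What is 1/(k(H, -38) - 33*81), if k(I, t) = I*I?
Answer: -1/2097 ≈ -0.00047687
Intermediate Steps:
H = -24 (H = (-4 + 8) - 28 = 4 - 28 = -24)
k(I, t) = I**2
1/(k(H, -38) - 33*81) = 1/((-24)**2 - 33*81) = 1/(576 - 2673) = 1/(-2097) = -1/2097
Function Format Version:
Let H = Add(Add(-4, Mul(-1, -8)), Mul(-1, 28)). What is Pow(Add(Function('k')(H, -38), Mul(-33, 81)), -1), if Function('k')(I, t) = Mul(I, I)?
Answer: Rational(-1, 2097) ≈ -0.00047687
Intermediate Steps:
H = -24 (H = Add(Add(-4, 8), -28) = Add(4, -28) = -24)
Function('k')(I, t) = Pow(I, 2)
Pow(Add(Function('k')(H, -38), Mul(-33, 81)), -1) = Pow(Add(Pow(-24, 2), Mul(-33, 81)), -1) = Pow(Add(576, -2673), -1) = Pow(-2097, -1) = Rational(-1, 2097)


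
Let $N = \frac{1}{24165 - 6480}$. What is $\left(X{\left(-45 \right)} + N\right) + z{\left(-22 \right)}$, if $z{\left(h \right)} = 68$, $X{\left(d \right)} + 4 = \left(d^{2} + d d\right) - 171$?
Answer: $\frac{69731956}{17685} \approx 3943.0$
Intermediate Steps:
$X{\left(d \right)} = -175 + 2 d^{2}$ ($X{\left(d \right)} = -4 - \left(171 - d^{2} - d d\right) = -4 + \left(\left(d^{2} + d^{2}\right) - 171\right) = -4 + \left(2 d^{2} - 171\right) = -4 + \left(-171 + 2 d^{2}\right) = -175 + 2 d^{2}$)
$N = \frac{1}{17685} \approx 5.6545 \cdot 10^{-5}$
$\left(X{\left(-45 \right)} + N\right) + z{\left(-22 \right)} = \left(\left(-175 + 2 \left(-45\right)^{2}\right) + \frac{1}{17685}\right) + 68 = \left(\left(-175 + 2 \cdot 2025\right) + \frac{1}{17685}\right) + 68 = \left(\left(-175 + 4050\right) + \frac{1}{17685}\right) + 68 = \left(3875 + \frac{1}{17685}\right) + 68 = \frac{68529376}{17685} + 68 = \frac{69731956}{17685}$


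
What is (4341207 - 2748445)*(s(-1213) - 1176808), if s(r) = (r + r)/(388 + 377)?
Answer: -1433900787768052/765 ≈ -1.8744e+12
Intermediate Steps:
s(r) = 2*r/765 (s(r) = (2*r)/765 = (2*r)*(1/765) = 2*r/765)
(4341207 - 2748445)*(s(-1213) - 1176808) = (4341207 - 2748445)*((2/765)*(-1213) - 1176808) = 1592762*(-2426/765 - 1176808) = 1592762*(-900260546/765) = -1433900787768052/765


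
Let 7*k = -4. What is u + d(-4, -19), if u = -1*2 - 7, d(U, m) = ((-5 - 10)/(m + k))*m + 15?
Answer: -1173/137 ≈ -8.5620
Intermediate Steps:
k = -4/7 (k = (⅐)*(-4) = -4/7 ≈ -0.57143)
d(U, m) = 15 - 15*m/(-4/7 + m) (d(U, m) = ((-5 - 10)/(m - 4/7))*m + 15 = (-15/(-4/7 + m))*m + 15 = -15*m/(-4/7 + m) + 15 = 15 - 15*m/(-4/7 + m))
u = -9 (u = -2 - 7 = -9)
u + d(-4, -19) = -9 - 60/(-4 + 7*(-19)) = -9 - 60/(-4 - 133) = -9 - 60/(-137) = -9 - 60*(-1/137) = -9 + 60/137 = -1173/137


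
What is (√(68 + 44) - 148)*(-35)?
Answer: 5180 - 140*√7 ≈ 4809.6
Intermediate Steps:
(√(68 + 44) - 148)*(-35) = (√112 - 148)*(-35) = (4*√7 - 148)*(-35) = (-148 + 4*√7)*(-35) = 5180 - 140*√7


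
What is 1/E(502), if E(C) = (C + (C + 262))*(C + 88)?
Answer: 1/746940 ≈ 1.3388e-6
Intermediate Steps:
E(C) = (88 + C)*(262 + 2*C) (E(C) = (C + (262 + C))*(88 + C) = (262 + 2*C)*(88 + C) = (88 + C)*(262 + 2*C))
1/E(502) = 1/(23056 + 2*502² + 438*502) = 1/(23056 + 2*252004 + 219876) = 1/(23056 + 504008 + 219876) = 1/746940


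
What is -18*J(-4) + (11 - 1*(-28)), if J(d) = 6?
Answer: -69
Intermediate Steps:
-18*J(-4) + (11 - 1*(-28)) = -18*6 + (11 - 1*(-28)) = -108 + (11 + 28) = -108 + 39 = -69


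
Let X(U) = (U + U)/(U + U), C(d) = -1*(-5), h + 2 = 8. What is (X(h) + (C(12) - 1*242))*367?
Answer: -86612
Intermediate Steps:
h = 6 (h = -2 + 8 = 6)
C(d) = 5
X(U) = 1 (X(U) = (2*U)/((2*U)) = (2*U)*(1/(2*U)) = 1)
(X(h) + (C(12) - 1*242))*367 = (1 + (5 - 1*242))*367 = (1 + (5 - 242))*367 = (1 - 237)*367 = -236*367 = -86612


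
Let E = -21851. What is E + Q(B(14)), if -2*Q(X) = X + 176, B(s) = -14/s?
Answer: -43877/2 ≈ -21939.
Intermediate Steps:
Q(X) = -88 - X/2 (Q(X) = -(X + 176)/2 = -(176 + X)/2 = -88 - X/2)
E + Q(B(14)) = -21851 + (-88 - (-7)/14) = -21851 + (-88 - ½*(-1)) = -21851 + (-88 + ½) = -21851 - 175/2 = -43877/2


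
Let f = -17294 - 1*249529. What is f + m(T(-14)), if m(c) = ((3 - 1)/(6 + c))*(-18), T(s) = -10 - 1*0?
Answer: -266814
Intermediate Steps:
T(s) = -10 (T(s) = -10 + 0 = -10)
m(c) = -36/(6 + c) (m(c) = (2/(6 + c))*(-18) = -36/(6 + c))
f = -266823 (f = -17294 - 249529 = -266823)
f + m(T(-14)) = -266823 - 36/(6 - 10) = -266823 - 36/(-4) = -266823 - 36*(-1/4) = -266823 + 9 = -266814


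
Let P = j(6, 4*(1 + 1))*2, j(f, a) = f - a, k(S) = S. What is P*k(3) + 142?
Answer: 130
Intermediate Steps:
P = -4 (P = (6 - 4*(1 + 1))*2 = (6 - 4*2)*2 = (6 - 1*8)*2 = (6 - 8)*2 = -2*2 = -4)
P*k(3) + 142 = -4*3 + 142 = -12 + 142 = 130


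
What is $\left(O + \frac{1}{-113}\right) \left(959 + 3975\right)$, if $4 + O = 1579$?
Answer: $\frac{878123716}{113} \approx 7.771 \cdot 10^{6}$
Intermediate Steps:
$O = 1575$ ($O = -4 + 1579 = 1575$)
$\left(O + \frac{1}{-113}\right) \left(959 + 3975\right) = \left(1575 + \frac{1}{-113}\right) \left(959 + 3975\right) = \left(1575 - \frac{1}{113}\right) 4934 = \frac{177974}{113} \cdot 4934 = \frac{878123716}{113}$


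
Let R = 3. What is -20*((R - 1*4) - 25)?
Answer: 520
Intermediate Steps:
-20*((R - 1*4) - 25) = -20*((3 - 1*4) - 25) = -20*((3 - 4) - 25) = -20*(-1 - 25) = -20*(-26) = 520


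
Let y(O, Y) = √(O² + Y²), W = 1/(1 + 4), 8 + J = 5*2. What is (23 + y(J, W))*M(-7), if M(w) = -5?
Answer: -115 - √101 ≈ -125.05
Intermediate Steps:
J = 2 (J = -8 + 5*2 = -8 + 10 = 2)
W = ⅕ (W = 1/5 = ⅕ ≈ 0.20000)
(23 + y(J, W))*M(-7) = (23 + √(2² + (⅕)²))*(-5) = (23 + √(4 + 1/25))*(-5) = (23 + √(101/25))*(-5) = (23 + √101/5)*(-5) = -115 - √101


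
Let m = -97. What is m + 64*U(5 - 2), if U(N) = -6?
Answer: -481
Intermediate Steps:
m + 64*U(5 - 2) = -97 + 64*(-6) = -97 - 384 = -481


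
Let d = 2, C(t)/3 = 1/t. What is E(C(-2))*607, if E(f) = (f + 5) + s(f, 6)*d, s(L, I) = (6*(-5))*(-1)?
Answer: 77089/2 ≈ 38545.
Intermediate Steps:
s(L, I) = 30 (s(L, I) = -30*(-1) = 30)
C(t) = 3/t
E(f) = 65 + f (E(f) = (f + 5) + 30*2 = (5 + f) + 60 = 65 + f)
E(C(-2))*607 = (65 + 3/(-2))*607 = (65 + 3*(-½))*607 = (65 - 3/2)*607 = (127/2)*607 = 77089/2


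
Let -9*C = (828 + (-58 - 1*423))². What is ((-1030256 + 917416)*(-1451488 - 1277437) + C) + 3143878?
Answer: 2771415247493/9 ≈ 3.0793e+11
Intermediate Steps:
C = -120409/9 (C = -(828 + (-58 - 1*423))²/9 = -(828 + (-58 - 423))²/9 = -(828 - 481)²/9 = -⅑*347² = -⅑*120409 = -120409/9 ≈ -13379.)
((-1030256 + 917416)*(-1451488 - 1277437) + C) + 3143878 = ((-1030256 + 917416)*(-1451488 - 1277437) - 120409/9) + 3143878 = (-112840*(-2728925) - 120409/9) + 3143878 = (307931897000 - 120409/9) + 3143878 = 2771386952591/9 + 3143878 = 2771415247493/9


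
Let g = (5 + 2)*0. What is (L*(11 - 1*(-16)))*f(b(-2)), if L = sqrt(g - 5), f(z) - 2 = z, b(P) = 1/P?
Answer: 81*I*sqrt(5)/2 ≈ 90.561*I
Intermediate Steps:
f(z) = 2 + z
g = 0 (g = 7*0 = 0)
L = I*sqrt(5) (L = sqrt(0 - 5) = sqrt(-5) = I*sqrt(5) ≈ 2.2361*I)
(L*(11 - 1*(-16)))*f(b(-2)) = ((I*sqrt(5))*(11 - 1*(-16)))*(2 + 1/(-2)) = ((I*sqrt(5))*(11 + 16))*(2 - 1/2) = ((I*sqrt(5))*27)*(3/2) = (27*I*sqrt(5))*(3/2) = 81*I*sqrt(5)/2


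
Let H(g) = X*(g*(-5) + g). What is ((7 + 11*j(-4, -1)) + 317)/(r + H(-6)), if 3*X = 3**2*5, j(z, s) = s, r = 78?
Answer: 313/438 ≈ 0.71461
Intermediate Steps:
X = 15 (X = (3**2*5)/3 = (9*5)/3 = (1/3)*45 = 15)
H(g) = -60*g (H(g) = 15*(g*(-5) + g) = 15*(-5*g + g) = 15*(-4*g) = -60*g)
((7 + 11*j(-4, -1)) + 317)/(r + H(-6)) = ((7 + 11*(-1)) + 317)/(78 - 60*(-6)) = ((7 - 11) + 317)/(78 + 360) = (-4 + 317)/438 = 313*(1/438) = 313/438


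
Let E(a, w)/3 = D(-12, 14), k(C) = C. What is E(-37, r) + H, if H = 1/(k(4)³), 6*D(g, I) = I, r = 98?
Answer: 449/64 ≈ 7.0156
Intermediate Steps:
D(g, I) = I/6
E(a, w) = 7 (E(a, w) = 3*((⅙)*14) = 3*(7/3) = 7)
H = 1/64 (H = 1/(4³) = 1/64 ≈ 0.015625)
E(-37, r) + H = 7 + 1/64 = 449/64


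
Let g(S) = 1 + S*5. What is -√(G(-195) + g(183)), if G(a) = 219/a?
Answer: -√3865355/65 ≈ -30.247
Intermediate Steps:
g(S) = 1 + 5*S
-√(G(-195) + g(183)) = -√(219/(-195) + (1 + 5*183)) = -√(219*(-1/195) + (1 + 915)) = -√(-73/65 + 916) = -√(59467/65) = -√3865355/65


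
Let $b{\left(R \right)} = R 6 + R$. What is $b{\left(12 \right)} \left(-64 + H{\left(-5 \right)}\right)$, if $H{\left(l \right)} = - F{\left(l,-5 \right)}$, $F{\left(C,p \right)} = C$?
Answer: $-4956$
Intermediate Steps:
$H{\left(l \right)} = - l$
$b{\left(R \right)} = 7 R$ ($b{\left(R \right)} = 6 R + R = 7 R$)
$b{\left(12 \right)} \left(-64 + H{\left(-5 \right)}\right) = 7 \cdot 12 \left(-64 - -5\right) = 84 \left(-64 + 5\right) = 84 \left(-59\right) = -4956$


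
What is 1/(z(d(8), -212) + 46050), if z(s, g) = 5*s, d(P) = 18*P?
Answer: 1/46770 ≈ 2.1381e-5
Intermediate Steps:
1/(z(d(8), -212) + 46050) = 1/(5*(18*8) + 46050) = 1/(5*144 + 46050) = 1/(720 + 46050) = 1/46770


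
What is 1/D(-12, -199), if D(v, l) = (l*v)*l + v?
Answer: -1/475224 ≈ -2.1043e-6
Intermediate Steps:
D(v, l) = v + v*l² (D(v, l) = v*l² + v = v + v*l²)
1/D(-12, -199) = 1/(-12*(1 + (-199)²)) = 1/(-12*(1 + 39601)) = 1/(-12*39602) = 1/(-475224) = -1/475224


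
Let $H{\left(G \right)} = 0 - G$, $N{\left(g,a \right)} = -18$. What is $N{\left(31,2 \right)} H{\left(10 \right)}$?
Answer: $180$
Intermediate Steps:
$H{\left(G \right)} = - G$
$N{\left(31,2 \right)} H{\left(10 \right)} = - 18 \left(\left(-1\right) 10\right) = \left(-18\right) \left(-10\right) = 180$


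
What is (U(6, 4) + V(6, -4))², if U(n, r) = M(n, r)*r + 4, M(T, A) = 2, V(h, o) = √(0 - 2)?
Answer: (12 + I*√2)² ≈ 142.0 + 33.941*I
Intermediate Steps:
V(h, o) = I*√2 (V(h, o) = √(-2) = I*√2)
U(n, r) = 4 + 2*r (U(n, r) = 2*r + 4 = 4 + 2*r)
(U(6, 4) + V(6, -4))² = ((4 + 2*4) + I*√2)² = ((4 + 8) + I*√2)² = (12 + I*√2)²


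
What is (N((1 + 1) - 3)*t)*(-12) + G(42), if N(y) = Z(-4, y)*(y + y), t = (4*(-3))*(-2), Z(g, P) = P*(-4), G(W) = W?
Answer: 2346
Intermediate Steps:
Z(g, P) = -4*P
t = 24 (t = -12*(-2) = 24)
N(y) = -8*y² (N(y) = (-4*y)*(y + y) = (-4*y)*(2*y) = -8*y²)
(N((1 + 1) - 3)*t)*(-12) + G(42) = (-8*((1 + 1) - 3)²*24)*(-12) + 42 = (-8*(2 - 3)²*24)*(-12) + 42 = (-8*(-1)²*24)*(-12) + 42 = (-8*1*24)*(-12) + 42 = -8*24*(-12) + 42 = -192*(-12) + 42 = 2304 + 42 = 2346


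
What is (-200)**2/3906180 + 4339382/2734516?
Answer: 426494695519/267037792722 ≈ 1.5971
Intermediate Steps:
(-200)**2/3906180 + 4339382/2734516 = 40000*(1/3906180) + 4339382*(1/2734516) = 2000/195309 + 2169691/1367258 = 426494695519/267037792722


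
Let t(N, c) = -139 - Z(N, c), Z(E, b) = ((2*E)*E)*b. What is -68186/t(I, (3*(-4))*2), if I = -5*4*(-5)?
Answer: -68186/479861 ≈ -0.14210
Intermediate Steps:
Z(E, b) = 2*b*E² (Z(E, b) = (2*E²)*b = 2*b*E²)
I = 100 (I = -20*(-5) = 100)
t(N, c) = -139 - 2*c*N²
-68186/t(I, (3*(-4))*2) = -68186/(-139 - 2*(3*(-4))*2*100²) = -68186/(-139 - 2*(-12*2)*10000) = -68186/(-139 - 2*(-24)*10000) = -68186/(-139 + 480000) = -68186/479861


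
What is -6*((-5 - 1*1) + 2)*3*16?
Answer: 1152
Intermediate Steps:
-6*((-5 - 1*1) + 2)*3*16 = -6*((-5 - 1) + 2)*3*16 = -6*(-6 + 2)*3*16 = -(-24)*3*16 = -6*(-12)*16 = 72*16 = 1152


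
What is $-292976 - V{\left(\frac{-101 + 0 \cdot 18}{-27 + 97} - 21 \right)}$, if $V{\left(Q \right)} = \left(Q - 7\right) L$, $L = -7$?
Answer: $- \frac{2931821}{10} \approx -2.9318 \cdot 10^{5}$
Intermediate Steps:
$V{\left(Q \right)} = 49 - 7 Q$ ($V{\left(Q \right)} = \left(Q - 7\right) \left(-7\right) = \left(-7 + Q\right) \left(-7\right) = 49 - 7 Q$)
$-292976 - V{\left(\frac{-101 + 0 \cdot 18}{-27 + 97} - 21 \right)} = -292976 - \left(49 - 7 \left(\frac{-101 + 0 \cdot 18}{-27 + 97} - 21\right)\right) = -292976 - \left(49 - 7 \left(\frac{-101 + 0}{70} - 21\right)\right) = -292976 - \left(49 - 7 \left(\left(-101\right) \frac{1}{70} - 21\right)\right) = -292976 - \left(49 - 7 \left(- \frac{101}{70} - 21\right)\right) = -292976 - \left(49 - - \frac{1571}{10}\right) = -292976 - \left(49 + \frac{1571}{10}\right) = -292976 - \frac{2061}{10} = - \frac{2931821}{10}$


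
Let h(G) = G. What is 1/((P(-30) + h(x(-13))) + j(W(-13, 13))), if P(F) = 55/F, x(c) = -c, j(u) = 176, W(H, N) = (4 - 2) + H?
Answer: 6/1123 ≈ 0.0053428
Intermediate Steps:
W(H, N) = 2 + H
1/((P(-30) + h(x(-13))) + j(W(-13, 13))) = 1/((55/(-30) - 1*(-13)) + 176) = 1/((55*(-1/30) + 13) + 176) = 1/((-11/6 + 13) + 176) = 1/(67/6 + 176) = 1/(1123/6) = 6/1123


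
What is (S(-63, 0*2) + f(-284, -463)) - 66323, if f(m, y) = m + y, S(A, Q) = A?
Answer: -67133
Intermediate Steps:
(S(-63, 0*2) + f(-284, -463)) - 66323 = (-63 + (-284 - 463)) - 66323 = (-63 - 747) - 66323 = -810 - 66323 = -67133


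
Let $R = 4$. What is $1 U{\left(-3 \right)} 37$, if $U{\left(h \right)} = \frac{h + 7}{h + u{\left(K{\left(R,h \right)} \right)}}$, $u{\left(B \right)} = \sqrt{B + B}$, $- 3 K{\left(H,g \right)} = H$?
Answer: $- \frac{1332}{35} - \frac{296 i \sqrt{6}}{35} \approx -38.057 - 20.716 i$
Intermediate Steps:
$K{\left(H,g \right)} = - \frac{H}{3}$
$u{\left(B \right)} = \sqrt{2} \sqrt{B}$ ($u{\left(B \right)} = \sqrt{2 B} = \sqrt{2} \sqrt{B}$)
$U{\left(h \right)} = \frac{7 + h}{h + \frac{2 i \sqrt{6}}{3}}$ ($U{\left(h \right)} = \frac{h + 7}{h + \sqrt{2} \sqrt{\left(- \frac{1}{3}\right) 4}} = \frac{7 + h}{h + \sqrt{2} \sqrt{- \frac{4}{3}}} = \frac{7 + h}{h + \sqrt{2} \frac{2 i \sqrt{3}}{3}} = \frac{7 + h}{h + \frac{2 i \sqrt{6}}{3}}$)
$1 U{\left(-3 \right)} 37 = 1 \frac{3 \left(7 - 3\right)}{3 \left(-3\right) + 2 i \sqrt{6}} \cdot 37 = 1 \cdot 3 \frac{1}{-9 + 2 i \sqrt{6}} \cdot 4 \cdot 37 = 1 \frac{12}{-9 + 2 i \sqrt{6}} \cdot 37 = \frac{12}{-9 + 2 i \sqrt{6}} \cdot 37 = \frac{444}{-9 + 2 i \sqrt{6}}$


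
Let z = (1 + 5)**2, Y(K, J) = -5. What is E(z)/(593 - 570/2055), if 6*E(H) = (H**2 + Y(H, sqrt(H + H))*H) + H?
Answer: 26304/81203 ≈ 0.32393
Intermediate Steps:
z = 36 (z = 6**2 = 36)
E(H) = -2*H/3 + H**2/6 (E(H) = ((H**2 - 5*H) + H)/6 = (H**2 - 4*H)/6 = -2*H/3 + H**2/6)
E(z)/(593 - 570/2055) = ((1/6)*36*(-4 + 36))/(593 - 570/2055) = ((1/6)*36*32)/(593 - 570*1/2055) = 192/(593 - 38/137) = 192/(81203/137) = (137/81203)*192 = 26304/81203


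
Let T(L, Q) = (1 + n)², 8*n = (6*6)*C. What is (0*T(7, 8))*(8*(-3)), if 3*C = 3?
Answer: 0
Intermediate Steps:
C = 1 (C = (⅓)*3 = 1)
n = 9/2 (n = ((6*6)*1)/8 = (36*1)/8 = (⅛)*36 = 9/2 ≈ 4.5000)
T(L, Q) = 121/4 (T(L, Q) = (1 + 9/2)² = (11/2)² = 121/4)
(0*T(7, 8))*(8*(-3)) = (0*(121/4))*(8*(-3)) = 0*(-24) = 0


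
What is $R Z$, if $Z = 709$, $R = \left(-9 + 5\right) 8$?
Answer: $-22688$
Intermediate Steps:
$R = -32$ ($R = \left(-4\right) 8 = -32$)
$R Z = \left(-32\right) 709 = -22688$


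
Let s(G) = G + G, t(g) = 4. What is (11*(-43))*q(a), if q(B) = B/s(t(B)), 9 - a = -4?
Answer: -6149/8 ≈ -768.63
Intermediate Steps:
a = 13 (a = 9 - 1*(-4) = 9 + 4 = 13)
s(G) = 2*G
q(B) = B/8 (q(B) = B/((2*4)) = B/8)
(11*(-43))*q(a) = (11*(-43))*((1/8)*13) = -473*13/8 = -6149/8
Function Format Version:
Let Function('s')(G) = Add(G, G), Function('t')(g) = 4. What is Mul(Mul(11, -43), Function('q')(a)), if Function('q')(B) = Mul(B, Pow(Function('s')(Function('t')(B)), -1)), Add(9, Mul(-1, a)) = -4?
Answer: Rational(-6149, 8) ≈ -768.63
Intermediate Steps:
a = 13 (a = Add(9, Mul(-1, -4)) = Add(9, 4) = 13)
Function('s')(G) = Mul(2, G)
Function('q')(B) = Mul(Rational(1, 8), B) (Function('q')(B) = Mul(B, Pow(Mul(2, 4), -1)) = Mul(B, Pow(8, -1)) = Mul(B, Rational(1, 8)) = Mul(Rational(1, 8), B))
Mul(Mul(11, -43), Function('q')(a)) = Mul(Mul(11, -43), Mul(Rational(1, 8), 13)) = Mul(-473, Rational(13, 8)) = Rational(-6149, 8)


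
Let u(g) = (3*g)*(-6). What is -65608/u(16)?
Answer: 8201/36 ≈ 227.81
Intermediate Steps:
u(g) = -18*g
-65608/u(16) = -65608/((-18*16)) = -65608/(-288) = -65608*(-1/288) = 8201/36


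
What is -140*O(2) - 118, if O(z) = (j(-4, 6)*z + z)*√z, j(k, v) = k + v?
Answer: -118 - 840*√2 ≈ -1305.9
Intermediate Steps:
O(z) = 3*z^(3/2) (O(z) = ((-4 + 6)*z + z)*√z = (2*z + z)*√z = (3*z)*√z = 3*z^(3/2))
-140*O(2) - 118 = -420*2^(3/2) - 118 = -420*2*√2 - 118 = -840*√2 - 118 = -118 - 840*√2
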